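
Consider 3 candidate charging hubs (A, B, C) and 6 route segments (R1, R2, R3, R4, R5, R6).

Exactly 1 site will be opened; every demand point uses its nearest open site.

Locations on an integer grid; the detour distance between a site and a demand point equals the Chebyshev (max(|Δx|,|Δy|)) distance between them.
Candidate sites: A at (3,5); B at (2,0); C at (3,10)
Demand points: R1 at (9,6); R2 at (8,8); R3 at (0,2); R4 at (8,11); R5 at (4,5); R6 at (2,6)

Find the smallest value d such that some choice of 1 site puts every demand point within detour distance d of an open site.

6

Open {A}.
  Farthest demand point is R1 at detour distance 6 (to A); all others are ≤ 6.
With {C} the worst case is 8.
With {B} the worst case is 11.
No size-1 selection achieves below 6.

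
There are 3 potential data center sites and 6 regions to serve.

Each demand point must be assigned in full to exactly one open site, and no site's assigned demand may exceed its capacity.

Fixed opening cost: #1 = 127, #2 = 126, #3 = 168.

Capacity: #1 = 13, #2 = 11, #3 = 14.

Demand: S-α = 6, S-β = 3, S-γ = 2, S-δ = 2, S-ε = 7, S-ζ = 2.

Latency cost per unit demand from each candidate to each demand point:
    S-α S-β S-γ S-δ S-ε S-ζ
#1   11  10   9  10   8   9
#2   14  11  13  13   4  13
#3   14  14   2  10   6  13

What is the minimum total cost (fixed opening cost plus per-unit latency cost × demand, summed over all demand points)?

Open {#1, #2}; cheapest assignment that respects the capacities:
  #1 (cap 13, load 12): S-α, S-γ, S-δ, S-ζ — cost 6×11 + 2×9 + 2×10 + 2×9 = 122
  #2 (cap 11, load 10): S-β, S-ε — cost 3×11 + 7×4 = 61
  Shipping 183, fixed 253 → total 436.
  Any other capacity-feasible assignment to {#1, #2} ships for at least 183.
Compare {#1, #3}: its best feasible assignment gives total 475.
Compare {#2, #3}: its best feasible assignment gives total 489.
Every other set of open sites that can feasibly serve all demand totals ≥ 475 even under its best assignment. Minimum: 436.

436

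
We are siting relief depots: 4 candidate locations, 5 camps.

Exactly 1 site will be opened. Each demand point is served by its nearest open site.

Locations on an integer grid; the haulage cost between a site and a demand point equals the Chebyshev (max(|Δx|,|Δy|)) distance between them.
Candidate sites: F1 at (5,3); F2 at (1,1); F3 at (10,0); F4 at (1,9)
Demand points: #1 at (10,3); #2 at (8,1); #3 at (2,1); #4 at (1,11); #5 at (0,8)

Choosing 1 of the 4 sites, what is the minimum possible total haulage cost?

24

Open {F1}.
  #1→F1 5, #2→F1 3, #3→F1 3, #4→F1 8, #5→F1 5  ⇒ total 24.
Compare {F4}: total 28.
Compare {F2}: total 34.
No size-1 selection does better; minimum is 24.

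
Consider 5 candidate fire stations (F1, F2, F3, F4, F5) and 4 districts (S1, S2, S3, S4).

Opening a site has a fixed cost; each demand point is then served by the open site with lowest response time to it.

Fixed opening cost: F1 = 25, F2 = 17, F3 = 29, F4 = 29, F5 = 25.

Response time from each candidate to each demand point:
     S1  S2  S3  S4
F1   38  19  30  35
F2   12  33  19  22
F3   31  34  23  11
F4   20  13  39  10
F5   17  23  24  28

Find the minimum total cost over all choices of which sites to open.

100

Open {F2, F4}: assign each demand point to its cheapest open site.
  S1→F2 12, S2→F4 13, S3→F2 19, S4→F4 10
  response time 54, fixed 46 → total 100.
Compare {F2}: response time 86 + fixed 17 = 103.
Compare {F4}: response time 82 + fixed 29 = 111.
Compare {F1, F2}: response time 72 + fixed 42 = 114.
All other subsets cost ≥ 103. Minimum total cost: 100.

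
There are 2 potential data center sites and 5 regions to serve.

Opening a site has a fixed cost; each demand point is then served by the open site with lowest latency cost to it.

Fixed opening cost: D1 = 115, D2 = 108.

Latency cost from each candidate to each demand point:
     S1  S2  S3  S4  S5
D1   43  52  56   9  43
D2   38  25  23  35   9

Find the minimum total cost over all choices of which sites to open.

Open {D2}: assign each demand point to its cheapest open site.
  S1→D2 38, S2→D2 25, S3→D2 23, S4→D2 35, S5→D2 9
  latency cost 130, fixed 108 → total 238.
Compare {D1}: latency cost 203 + fixed 115 = 318.
Compare {D1, D2}: latency cost 104 + fixed 223 = 327.

238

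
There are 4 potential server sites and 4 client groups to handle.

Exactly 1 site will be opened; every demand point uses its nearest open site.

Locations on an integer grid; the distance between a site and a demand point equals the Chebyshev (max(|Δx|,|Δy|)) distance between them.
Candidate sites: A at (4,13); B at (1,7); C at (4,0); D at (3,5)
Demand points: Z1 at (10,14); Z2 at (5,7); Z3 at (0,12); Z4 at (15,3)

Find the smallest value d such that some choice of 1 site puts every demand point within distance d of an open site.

11

Open {A}.
  Farthest demand point is Z4 at distance 11 (to A); all others are ≤ 11.
With {D} the worst case is 12.
With {B} the worst case is 14.
No size-1 selection achieves below 11.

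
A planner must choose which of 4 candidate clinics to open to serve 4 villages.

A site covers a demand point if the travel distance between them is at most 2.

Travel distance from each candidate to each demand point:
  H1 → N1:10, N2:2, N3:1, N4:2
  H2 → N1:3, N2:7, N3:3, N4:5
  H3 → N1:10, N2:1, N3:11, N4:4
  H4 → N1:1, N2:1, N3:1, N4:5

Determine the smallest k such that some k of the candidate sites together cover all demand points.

2

Coverage sets (demand points within 2 of each site):
  H1: {N2, N3, N4}
  H2: {}
  H3: {N2}
  H4: {N1, N2, N3}
No single site covers all 4 demand points.
But {H1, H4} covers everything, so the minimum is 2.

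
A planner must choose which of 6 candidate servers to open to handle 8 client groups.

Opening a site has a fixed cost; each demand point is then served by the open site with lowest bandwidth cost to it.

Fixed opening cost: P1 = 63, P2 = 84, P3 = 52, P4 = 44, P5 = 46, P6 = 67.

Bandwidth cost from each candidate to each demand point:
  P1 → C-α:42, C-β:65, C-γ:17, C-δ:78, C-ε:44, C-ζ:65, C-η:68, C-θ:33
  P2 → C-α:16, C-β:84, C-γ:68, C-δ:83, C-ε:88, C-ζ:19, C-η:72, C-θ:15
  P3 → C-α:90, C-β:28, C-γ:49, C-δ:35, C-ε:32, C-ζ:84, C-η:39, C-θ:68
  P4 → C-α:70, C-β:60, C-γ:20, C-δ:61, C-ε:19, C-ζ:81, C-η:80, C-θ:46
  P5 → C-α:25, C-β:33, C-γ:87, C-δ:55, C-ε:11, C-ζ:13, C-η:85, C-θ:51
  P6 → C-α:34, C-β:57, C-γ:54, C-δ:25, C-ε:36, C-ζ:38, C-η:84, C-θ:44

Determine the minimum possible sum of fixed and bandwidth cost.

349

Open {P3, P5}: assign each demand point to its cheapest open site.
  C-α→P5 25, C-β→P3 28, C-γ→P3 49, C-δ→P3 35, C-ε→P5 11, C-ζ→P5 13, C-η→P3 39, C-θ→P5 51
  bandwidth cost 251, fixed 98 → total 349.
Compare {P3, P4, P5}: bandwidth cost 217 + fixed 142 = 359.
Compare {P1, P3, P5}: bandwidth cost 201 + fixed 161 = 362.
Compare {P1, P5}: bandwidth cost 255 + fixed 109 = 364.
All other subsets cost ≥ 359. Minimum total cost: 349.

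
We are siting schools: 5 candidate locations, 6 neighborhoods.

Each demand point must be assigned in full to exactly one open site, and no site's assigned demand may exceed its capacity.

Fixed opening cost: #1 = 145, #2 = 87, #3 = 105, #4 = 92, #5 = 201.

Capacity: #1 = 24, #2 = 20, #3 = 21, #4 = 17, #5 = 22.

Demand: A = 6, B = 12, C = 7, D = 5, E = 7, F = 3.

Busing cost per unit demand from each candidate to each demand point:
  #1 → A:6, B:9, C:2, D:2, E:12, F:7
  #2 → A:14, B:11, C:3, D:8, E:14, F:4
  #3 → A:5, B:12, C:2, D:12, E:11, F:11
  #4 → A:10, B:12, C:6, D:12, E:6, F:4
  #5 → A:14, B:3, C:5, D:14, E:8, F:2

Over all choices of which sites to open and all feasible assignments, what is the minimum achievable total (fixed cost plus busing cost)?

483

Open {#1, #4}; cheapest assignment that respects the capacities:
  #1 (cap 24, load 24): B, C, D — cost 12×9 + 7×2 + 5×2 = 132
  #4 (cap 17, load 16): A, E, F — cost 6×10 + 7×6 + 3×4 = 114
  Shipping 246, fixed 237 → total 483.
  Any other capacity-feasible assignment to {#1, #4} ships for at least 246.
Compare {#2, #3}: its best feasible assignment gives total 497.
Compare {#1, #5}: its best feasible assignment gives total 504.
Every other set of open sites that can feasibly serve all demand totals ≥ 497 even under its best assignment. Minimum: 483.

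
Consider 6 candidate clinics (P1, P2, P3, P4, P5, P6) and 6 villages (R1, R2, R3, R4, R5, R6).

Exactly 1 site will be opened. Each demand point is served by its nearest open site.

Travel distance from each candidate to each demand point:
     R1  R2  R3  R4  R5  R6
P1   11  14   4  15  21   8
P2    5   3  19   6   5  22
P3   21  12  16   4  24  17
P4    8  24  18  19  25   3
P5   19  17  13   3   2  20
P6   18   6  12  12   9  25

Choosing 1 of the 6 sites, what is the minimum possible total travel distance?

60

Open {P2}.
  R1→P2 5, R2→P2 3, R3→P2 19, R4→P2 6, R5→P2 5, R6→P2 22  ⇒ total 60.
Compare {P1}: total 73.
Compare {P5}: total 74.
No size-1 selection does better; minimum is 60.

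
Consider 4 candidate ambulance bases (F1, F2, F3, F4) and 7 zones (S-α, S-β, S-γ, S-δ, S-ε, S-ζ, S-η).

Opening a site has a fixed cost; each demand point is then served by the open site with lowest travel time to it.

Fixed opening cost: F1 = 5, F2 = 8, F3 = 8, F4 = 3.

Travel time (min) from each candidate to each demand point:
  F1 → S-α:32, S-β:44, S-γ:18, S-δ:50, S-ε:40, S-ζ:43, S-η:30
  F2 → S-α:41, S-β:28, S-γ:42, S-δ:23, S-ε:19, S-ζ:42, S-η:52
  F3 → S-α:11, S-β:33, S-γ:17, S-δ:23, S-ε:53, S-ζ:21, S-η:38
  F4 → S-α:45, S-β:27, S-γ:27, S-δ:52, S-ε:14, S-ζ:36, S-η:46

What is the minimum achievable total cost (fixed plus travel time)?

Open {F1, F3, F4}: assign each demand point to its cheapest open site.
  S-α→F3 11, S-β→F4 27, S-γ→F3 17, S-δ→F3 23, S-ε→F4 14, S-ζ→F3 21, S-η→F1 30
  travel time 143, fixed 16 → total 159.
Compare {F3, F4}: travel time 151 + fixed 11 = 162.
Compare {F1, F2, F3, F4}: travel time 143 + fixed 24 = 167.
Compare {F1, F2, F3}: travel time 149 + fixed 21 = 170.
All other subsets cost ≥ 162. Minimum total cost: 159.

159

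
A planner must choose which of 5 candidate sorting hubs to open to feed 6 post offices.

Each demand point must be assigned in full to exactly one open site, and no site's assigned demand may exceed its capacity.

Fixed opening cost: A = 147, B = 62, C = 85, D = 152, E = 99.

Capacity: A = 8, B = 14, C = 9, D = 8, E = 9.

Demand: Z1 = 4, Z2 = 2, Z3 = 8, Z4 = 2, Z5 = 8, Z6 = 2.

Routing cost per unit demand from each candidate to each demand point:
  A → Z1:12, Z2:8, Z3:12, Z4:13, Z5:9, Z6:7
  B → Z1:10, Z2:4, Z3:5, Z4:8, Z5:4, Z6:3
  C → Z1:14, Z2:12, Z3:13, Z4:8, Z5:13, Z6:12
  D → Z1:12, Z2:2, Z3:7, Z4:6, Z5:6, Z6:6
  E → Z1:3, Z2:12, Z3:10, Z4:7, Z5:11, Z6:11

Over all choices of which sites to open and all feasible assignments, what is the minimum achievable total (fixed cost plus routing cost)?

422

Open {B, C, E}; cheapest assignment that respects the capacities:
  B (cap 14, load 12): Z2, Z5, Z6 — cost 2×4 + 8×4 + 2×3 = 46
  C (cap 9, load 8): Z3 — cost 8×13 = 104
  E (cap 9, load 6): Z1, Z4 — cost 4×3 + 2×7 = 26
  Shipping 176, fixed 246 → total 422.
  Any other capacity-feasible assignment to {B, C, E} ships for at least 176.
Compare {B, D, E}: its best feasible assignment gives total 441.
Compare {A, B, E}: its best feasible assignment gives total 460.
Every other set of open sites that can feasibly serve all demand totals ≥ 441 even under its best assignment. Minimum: 422.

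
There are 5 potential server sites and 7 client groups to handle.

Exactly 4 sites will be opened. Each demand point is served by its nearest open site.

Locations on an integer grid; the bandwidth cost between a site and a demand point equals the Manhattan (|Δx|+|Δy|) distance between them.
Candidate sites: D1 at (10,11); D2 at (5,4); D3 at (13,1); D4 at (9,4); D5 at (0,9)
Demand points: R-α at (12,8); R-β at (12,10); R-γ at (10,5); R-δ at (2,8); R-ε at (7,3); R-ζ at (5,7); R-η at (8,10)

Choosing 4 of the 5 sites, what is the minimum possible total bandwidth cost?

Open {D1, D2, D4, D5}.
  R-α→D1 5, R-β→D1 3, R-γ→D4 2, R-δ→D5 3, R-ε→D2 3, R-ζ→D2 3, R-η→D1 3  ⇒ total 22.
Compare {D1, D2, D3, D4}: total 26.
Compare {D1, D2, D3, D5}: total 26.
No size-4 selection does better; minimum is 22.

22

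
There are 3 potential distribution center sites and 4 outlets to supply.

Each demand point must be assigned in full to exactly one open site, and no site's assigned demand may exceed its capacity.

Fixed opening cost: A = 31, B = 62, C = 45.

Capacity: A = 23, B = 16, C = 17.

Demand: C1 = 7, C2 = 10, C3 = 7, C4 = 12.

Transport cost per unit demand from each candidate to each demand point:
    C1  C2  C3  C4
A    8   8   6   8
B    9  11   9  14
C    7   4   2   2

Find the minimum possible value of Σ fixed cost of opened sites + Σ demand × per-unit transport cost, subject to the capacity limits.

282

Open {A, C}; cheapest assignment that respects the capacities:
  A (cap 23, load 19): C1, C4 — cost 7×8 + 12×8 = 152
  C (cap 17, load 17): C2, C3 — cost 10×4 + 7×2 = 54
  Shipping 206, fixed 76 → total 282.
  Any other capacity-feasible assignment to {A, C} ships for at least 206.
Compare {A, B, C}: its best feasible assignment gives total 344.
Compare {A, B}: its best feasible assignment gives total 395.
Every other set of open sites that can feasibly serve all demand totals ≥ 344 even under its best assignment. Minimum: 282.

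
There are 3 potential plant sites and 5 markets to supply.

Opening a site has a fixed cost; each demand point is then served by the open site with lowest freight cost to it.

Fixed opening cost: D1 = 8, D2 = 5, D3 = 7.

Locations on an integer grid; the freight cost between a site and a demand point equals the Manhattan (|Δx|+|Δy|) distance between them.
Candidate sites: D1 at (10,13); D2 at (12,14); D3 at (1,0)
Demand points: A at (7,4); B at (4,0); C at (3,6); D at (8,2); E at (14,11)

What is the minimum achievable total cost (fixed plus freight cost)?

Open {D2, D3}: assign each demand point to its cheapest open site.
  A→D3 10, B→D3 3, C→D3 8, D→D3 9, E→D2 5
  freight cost 35, fixed 12 → total 47.
Compare {D1, D3}: freight cost 36 + fixed 15 = 51.
Compare {D1, D2, D3}: freight cost 35 + fixed 20 = 55.
Compare {D3}: freight cost 54 + fixed 7 = 61.
All other subsets cost ≥ 51. Minimum total cost: 47.

47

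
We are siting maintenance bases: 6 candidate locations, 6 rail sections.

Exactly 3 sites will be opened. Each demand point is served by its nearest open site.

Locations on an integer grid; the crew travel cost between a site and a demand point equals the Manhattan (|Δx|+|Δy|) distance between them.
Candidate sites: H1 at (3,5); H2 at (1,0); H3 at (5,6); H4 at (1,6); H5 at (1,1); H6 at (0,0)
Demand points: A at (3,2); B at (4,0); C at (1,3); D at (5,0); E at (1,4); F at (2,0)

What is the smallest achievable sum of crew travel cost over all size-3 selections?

Open {H2, H4, H5}.
  A→H5 3, B→H2 3, C→H5 2, D→H2 4, E→H4 2, F→H2 1  ⇒ total 15.
Compare {H1, H2, H4}: total 16.
Compare {H1, H2, H5}: total 16.
No size-3 selection does better; minimum is 15.

15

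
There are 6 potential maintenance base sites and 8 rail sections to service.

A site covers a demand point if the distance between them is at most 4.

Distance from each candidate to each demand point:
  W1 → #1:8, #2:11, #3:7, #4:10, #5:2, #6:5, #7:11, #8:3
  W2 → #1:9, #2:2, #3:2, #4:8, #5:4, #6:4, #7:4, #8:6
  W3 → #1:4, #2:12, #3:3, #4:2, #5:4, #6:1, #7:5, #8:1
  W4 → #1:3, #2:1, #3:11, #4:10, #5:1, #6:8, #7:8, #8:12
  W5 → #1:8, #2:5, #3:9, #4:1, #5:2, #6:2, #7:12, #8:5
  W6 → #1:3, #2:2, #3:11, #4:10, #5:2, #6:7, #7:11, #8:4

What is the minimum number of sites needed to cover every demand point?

Coverage sets (demand points within 4 of each site):
  W1: {#5, #8}
  W2: {#2, #3, #5, #6, #7}
  W3: {#1, #3, #4, #5, #6, #8}
  W4: {#1, #2, #5}
  W5: {#4, #5, #6}
  W6: {#1, #2, #5, #8}
No single site covers all 8 demand points.
But {W2, W3} covers everything, so the minimum is 2.

2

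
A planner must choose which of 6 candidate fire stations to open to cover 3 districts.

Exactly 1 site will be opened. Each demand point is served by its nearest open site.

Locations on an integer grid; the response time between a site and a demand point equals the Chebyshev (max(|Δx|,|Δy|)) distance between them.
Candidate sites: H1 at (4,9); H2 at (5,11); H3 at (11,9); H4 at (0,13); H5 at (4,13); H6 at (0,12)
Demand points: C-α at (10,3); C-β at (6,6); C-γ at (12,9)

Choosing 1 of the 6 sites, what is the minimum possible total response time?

12

Open {H3}.
  C-α→H3 6, C-β→H3 5, C-γ→H3 1  ⇒ total 12.
Compare {H1}: total 17.
Compare {H2}: total 20.
No size-1 selection does better; minimum is 12.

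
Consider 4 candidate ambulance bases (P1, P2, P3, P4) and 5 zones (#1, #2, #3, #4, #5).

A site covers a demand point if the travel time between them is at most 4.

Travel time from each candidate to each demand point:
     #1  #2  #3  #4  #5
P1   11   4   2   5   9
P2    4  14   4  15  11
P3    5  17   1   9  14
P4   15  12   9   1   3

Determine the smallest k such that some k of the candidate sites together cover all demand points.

3

Coverage sets (demand points within 4 of each site):
  P1: {#2, #3}
  P2: {#1, #3}
  P3: {#3}
  P4: {#4, #5}
No 2 sites suffice: every size-2 union leaves at least one demand point uncovered.
But {P1, P2, P4} covers everything, so the minimum is 3.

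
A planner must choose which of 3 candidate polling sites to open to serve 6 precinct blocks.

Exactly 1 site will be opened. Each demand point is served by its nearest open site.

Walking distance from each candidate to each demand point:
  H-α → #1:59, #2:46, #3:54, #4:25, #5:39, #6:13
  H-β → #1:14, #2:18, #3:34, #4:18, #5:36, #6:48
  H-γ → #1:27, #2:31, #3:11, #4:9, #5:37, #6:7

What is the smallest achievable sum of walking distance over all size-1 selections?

Open {H-γ}.
  #1→H-γ 27, #2→H-γ 31, #3→H-γ 11, #4→H-γ 9, #5→H-γ 37, #6→H-γ 7  ⇒ total 122.
Compare {H-β}: total 168.
Compare {H-α}: total 236.

122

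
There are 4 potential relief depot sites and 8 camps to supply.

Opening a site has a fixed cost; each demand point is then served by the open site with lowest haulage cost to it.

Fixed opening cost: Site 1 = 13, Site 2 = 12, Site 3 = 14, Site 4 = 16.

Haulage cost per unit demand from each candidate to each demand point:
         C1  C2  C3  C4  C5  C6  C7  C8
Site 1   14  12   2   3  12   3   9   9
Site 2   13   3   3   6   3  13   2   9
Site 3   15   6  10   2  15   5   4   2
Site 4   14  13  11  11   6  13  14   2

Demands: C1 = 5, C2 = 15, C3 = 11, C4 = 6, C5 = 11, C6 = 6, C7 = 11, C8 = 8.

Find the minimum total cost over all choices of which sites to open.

272

Open {Site 1, Site 2, Site 3}: assign each demand point to its cheapest open site.
  C1→Site 2 5×13=65, C2→Site 2 15×3=45, C3→Site 1 11×2=22, C4→Site 3 6×2=12, C5→Site 2 11×3=33, C6→Site 1 6×3=18, C7→Site 2 11×2=22, C8→Site 3 8×2=16
  haulage cost 233, fixed 39 → total 272.
Compare {Site 1, Site 2, Site 4}: haulage cost 239 + fixed 41 = 280.
Compare {Site 2, Site 3}: haulage cost 256 + fixed 26 = 282.
Compare {Site 1, Site 2, Site 3, Site 4}: haulage cost 233 + fixed 55 = 288.
All other subsets cost ≥ 280. Minimum total cost: 272.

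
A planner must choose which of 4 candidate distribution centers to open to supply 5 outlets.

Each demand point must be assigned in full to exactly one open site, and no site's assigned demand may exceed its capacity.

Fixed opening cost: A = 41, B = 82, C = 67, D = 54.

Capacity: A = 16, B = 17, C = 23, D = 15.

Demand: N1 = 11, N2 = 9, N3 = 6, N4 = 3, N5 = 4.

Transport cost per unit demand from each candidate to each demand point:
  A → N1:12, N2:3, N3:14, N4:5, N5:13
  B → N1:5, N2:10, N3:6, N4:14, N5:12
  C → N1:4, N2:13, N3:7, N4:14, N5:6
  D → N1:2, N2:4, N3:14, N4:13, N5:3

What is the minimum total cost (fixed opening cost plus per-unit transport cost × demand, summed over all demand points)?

260

Open {A, C}; cheapest assignment that respects the capacities:
  A (cap 16, load 12): N2, N4 — cost 9×3 + 3×5 = 42
  C (cap 23, load 21): N1, N3, N5 — cost 11×4 + 6×7 + 4×6 = 110
  Shipping 152, fixed 108 → total 260.
  Any other capacity-feasible assignment to {A, C} ships for at least 152.
Compare {A, C, D}: its best feasible assignment gives total 280.
Compare {A, B, D}: its best feasible assignment gives total 289.
Every other set of open sites that can feasibly serve all demand totals ≥ 280 even under its best assignment. Minimum: 260.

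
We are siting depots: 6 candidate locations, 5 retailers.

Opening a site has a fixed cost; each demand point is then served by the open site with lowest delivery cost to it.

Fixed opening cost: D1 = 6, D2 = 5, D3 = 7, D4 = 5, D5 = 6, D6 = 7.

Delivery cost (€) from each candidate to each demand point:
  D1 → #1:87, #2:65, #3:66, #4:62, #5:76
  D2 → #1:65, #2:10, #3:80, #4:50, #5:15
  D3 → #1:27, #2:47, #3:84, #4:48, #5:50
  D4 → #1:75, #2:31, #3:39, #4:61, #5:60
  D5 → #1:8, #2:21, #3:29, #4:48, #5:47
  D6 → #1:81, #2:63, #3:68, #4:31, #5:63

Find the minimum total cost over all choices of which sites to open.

Open {D2, D5, D6}: assign each demand point to its cheapest open site.
  #1→D5 8, #2→D2 10, #3→D5 29, #4→D6 31, #5→D2 15
  delivery cost 93, fixed 18 → total 111.
Compare {D2, D4, D5, D6}: delivery cost 93 + fixed 23 = 116.
Compare {D1, D2, D5, D6}: delivery cost 93 + fixed 24 = 117.
Compare {D2, D3, D5, D6}: delivery cost 93 + fixed 25 = 118.
All other subsets cost ≥ 116. Minimum total cost: 111.

111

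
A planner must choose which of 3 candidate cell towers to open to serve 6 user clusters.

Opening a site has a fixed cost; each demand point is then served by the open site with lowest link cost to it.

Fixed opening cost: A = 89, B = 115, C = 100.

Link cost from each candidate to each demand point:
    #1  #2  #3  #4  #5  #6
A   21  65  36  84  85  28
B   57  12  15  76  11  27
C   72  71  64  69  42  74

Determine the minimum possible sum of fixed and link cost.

Open {B}: assign each demand point to its cheapest open site.
  #1→B 57, #2→B 12, #3→B 15, #4→B 76, #5→B 11, #6→B 27
  link cost 198, fixed 115 → total 313.
Compare {A, B}: link cost 162 + fixed 204 = 366.
Compare {B, C}: link cost 191 + fixed 215 = 406.
Compare {A}: link cost 319 + fixed 89 = 408.
All other subsets cost ≥ 366. Minimum total cost: 313.

313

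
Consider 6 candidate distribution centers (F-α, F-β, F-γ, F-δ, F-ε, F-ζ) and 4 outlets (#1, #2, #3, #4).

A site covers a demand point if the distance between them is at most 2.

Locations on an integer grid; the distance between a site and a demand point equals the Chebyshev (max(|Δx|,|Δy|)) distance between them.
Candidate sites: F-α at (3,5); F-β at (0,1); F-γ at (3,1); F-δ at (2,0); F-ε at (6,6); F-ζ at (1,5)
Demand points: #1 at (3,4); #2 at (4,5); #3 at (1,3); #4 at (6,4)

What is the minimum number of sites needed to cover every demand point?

Coverage sets (demand points within 2 of each site):
  F-α: {#1, #2, #3}
  F-β: {#3}
  F-γ: {#3}
  F-δ: {}
  F-ε: {#2, #4}
  F-ζ: {#1, #3}
No single site covers all 4 demand points.
But {F-α, F-ε} covers everything, so the minimum is 2.

2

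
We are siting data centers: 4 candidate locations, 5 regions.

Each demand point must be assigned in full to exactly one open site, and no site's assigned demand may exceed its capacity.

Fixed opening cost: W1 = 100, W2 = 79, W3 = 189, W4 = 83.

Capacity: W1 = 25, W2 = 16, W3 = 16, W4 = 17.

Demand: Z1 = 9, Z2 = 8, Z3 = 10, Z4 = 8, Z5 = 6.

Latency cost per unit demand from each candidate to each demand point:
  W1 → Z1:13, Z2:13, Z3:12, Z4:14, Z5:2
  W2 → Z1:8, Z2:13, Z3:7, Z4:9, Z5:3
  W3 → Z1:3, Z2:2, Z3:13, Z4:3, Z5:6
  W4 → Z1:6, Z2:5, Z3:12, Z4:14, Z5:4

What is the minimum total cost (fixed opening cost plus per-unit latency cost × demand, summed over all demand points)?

521

Open {W1, W4}; cheapest assignment that respects the capacities:
  W1 (cap 25, load 24): Z3, Z4, Z5 — cost 10×12 + 8×14 + 6×2 = 244
  W4 (cap 17, load 17): Z1, Z2 — cost 9×6 + 8×5 = 94
  Shipping 338, fixed 183 → total 521.
  Any other capacity-feasible assignment to {W1, W4} ships for at least 338.
Compare {W2, W3, W4}: its best feasible assignment gives total 533.
Compare {W1, W2, W4}: its best feasible assignment gives total 550.
Every other set of open sites that can feasibly serve all demand totals ≥ 533 even under its best assignment. Minimum: 521.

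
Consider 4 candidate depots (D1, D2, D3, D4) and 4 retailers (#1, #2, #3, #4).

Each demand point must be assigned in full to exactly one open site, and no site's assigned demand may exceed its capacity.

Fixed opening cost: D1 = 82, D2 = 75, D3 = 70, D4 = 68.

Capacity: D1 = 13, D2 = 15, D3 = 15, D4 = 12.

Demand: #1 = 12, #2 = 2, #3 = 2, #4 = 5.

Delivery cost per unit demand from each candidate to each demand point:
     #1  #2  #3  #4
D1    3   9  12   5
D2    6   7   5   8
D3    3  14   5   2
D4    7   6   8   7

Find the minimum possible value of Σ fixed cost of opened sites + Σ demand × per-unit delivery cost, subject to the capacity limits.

231

Open {D3, D4}; cheapest assignment that respects the capacities:
  D3 (cap 15, load 14): #1, #3 — cost 12×3 + 2×5 = 46
  D4 (cap 12, load 7): #2, #4 — cost 2×6 + 5×7 = 47
  Shipping 93, fixed 138 → total 231.
  Any other capacity-feasible assignment to {D3, D4} ships for at least 93.
Compare {D1, D3}: its best feasible assignment gives total 236.
Compare {D2, D3}: its best feasible assignment gives total 245.
Every other set of open sites that can feasibly serve all demand totals ≥ 236 even under its best assignment. Minimum: 231.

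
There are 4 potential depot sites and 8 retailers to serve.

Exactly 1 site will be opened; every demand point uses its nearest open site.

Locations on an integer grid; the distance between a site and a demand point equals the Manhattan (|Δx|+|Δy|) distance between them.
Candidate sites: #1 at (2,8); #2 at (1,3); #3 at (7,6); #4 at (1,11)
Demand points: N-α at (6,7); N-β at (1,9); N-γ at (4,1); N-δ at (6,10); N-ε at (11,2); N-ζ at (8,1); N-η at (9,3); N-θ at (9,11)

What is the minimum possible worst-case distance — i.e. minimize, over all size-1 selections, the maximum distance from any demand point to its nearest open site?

9

Open {#3}.
  Farthest demand point is N-β at distance 9 (to #3); all others are ≤ 9.
With {#1} the worst case is 15.
With {#2} the worst case is 16.
No size-1 selection achieves below 9.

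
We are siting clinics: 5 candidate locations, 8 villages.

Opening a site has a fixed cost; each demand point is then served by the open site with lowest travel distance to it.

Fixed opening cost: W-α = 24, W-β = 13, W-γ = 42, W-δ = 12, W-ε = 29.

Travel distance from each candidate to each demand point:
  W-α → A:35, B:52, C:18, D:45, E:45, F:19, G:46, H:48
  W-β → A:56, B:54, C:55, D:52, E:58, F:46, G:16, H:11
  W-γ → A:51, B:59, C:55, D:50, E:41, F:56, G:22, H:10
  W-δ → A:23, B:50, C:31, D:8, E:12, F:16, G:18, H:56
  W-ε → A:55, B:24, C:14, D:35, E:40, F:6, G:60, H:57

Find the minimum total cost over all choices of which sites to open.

168

Open {W-β, W-δ, W-ε}: assign each demand point to its cheapest open site.
  A→W-δ 23, B→W-ε 24, C→W-ε 14, D→W-δ 8, E→W-δ 12, F→W-ε 6, G→W-β 16, H→W-β 11
  travel distance 114, fixed 54 → total 168.
Compare {W-β, W-δ}: travel distance 167 + fixed 25 = 192.
Compare {W-α, W-β, W-δ, W-ε}: travel distance 114 + fixed 78 = 192.
Compare {W-γ, W-δ, W-ε}: travel distance 115 + fixed 83 = 198.
All other subsets cost ≥ 192. Minimum total cost: 168.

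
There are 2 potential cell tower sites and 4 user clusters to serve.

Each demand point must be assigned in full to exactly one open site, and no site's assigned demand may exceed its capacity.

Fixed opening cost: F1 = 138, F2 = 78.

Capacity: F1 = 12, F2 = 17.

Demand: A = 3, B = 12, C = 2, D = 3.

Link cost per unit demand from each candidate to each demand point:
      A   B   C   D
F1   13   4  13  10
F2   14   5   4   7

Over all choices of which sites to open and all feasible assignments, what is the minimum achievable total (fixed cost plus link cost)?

335

Open {F1, F2}; cheapest assignment that respects the capacities:
  F1 (cap 12, load 12): B — cost 12×4 = 48
  F2 (cap 17, load 8): A, C, D — cost 3×14 + 2×4 + 3×7 = 71
  Shipping 119, fixed 216 → total 335.
  Any other capacity-feasible assignment to {F1, F2} ships for at least 119.
Total demand is 20 and no other set of sites has combined capacity ≥ 20, so {F1, F2} is the only feasible choice of open sites. Minimum: 335.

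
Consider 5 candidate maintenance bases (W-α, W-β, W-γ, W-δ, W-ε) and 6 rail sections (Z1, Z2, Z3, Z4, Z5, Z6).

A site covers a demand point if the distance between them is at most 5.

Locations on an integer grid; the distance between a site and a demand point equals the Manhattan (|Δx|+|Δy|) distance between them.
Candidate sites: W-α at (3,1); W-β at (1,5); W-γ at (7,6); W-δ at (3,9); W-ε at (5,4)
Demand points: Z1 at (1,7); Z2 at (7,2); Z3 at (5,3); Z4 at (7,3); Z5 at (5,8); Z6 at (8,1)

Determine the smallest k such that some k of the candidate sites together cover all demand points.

3

Coverage sets (demand points within 5 of each site):
  W-α: {Z2, Z3, Z6}
  W-β: {Z1}
  W-γ: {Z2, Z3, Z4, Z5}
  W-δ: {Z1, Z5}
  W-ε: {Z2, Z3, Z4, Z5}
No 2 sites suffice: every size-2 union leaves at least one demand point uncovered.
But {W-α, W-β, W-γ} covers everything, so the minimum is 3.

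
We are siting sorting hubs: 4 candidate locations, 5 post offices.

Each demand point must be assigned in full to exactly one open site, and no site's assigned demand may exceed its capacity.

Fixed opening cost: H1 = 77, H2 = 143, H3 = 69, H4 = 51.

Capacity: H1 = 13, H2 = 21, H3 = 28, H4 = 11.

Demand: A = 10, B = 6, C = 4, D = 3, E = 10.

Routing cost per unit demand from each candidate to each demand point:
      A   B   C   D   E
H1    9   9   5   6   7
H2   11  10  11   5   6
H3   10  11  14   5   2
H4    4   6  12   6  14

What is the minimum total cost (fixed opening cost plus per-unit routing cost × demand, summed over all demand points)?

317

Open {H3, H4}; cheapest assignment that respects the capacities:
  H3 (cap 28, load 23): B, C, D, E — cost 6×11 + 4×14 + 3×5 + 10×2 = 157
  H4 (cap 11, load 10): A — cost 10×4 = 40
  Shipping 197, fixed 120 → total 317.
  Any other capacity-feasible assignment to {H3, H4} ships for at least 197.
Compare {H1, H3, H4}: its best feasible assignment gives total 346.
Compare {H1, H3}: its best feasible assignment gives total 355.
Every other set of open sites that can feasibly serve all demand totals ≥ 346 even under its best assignment. Minimum: 317.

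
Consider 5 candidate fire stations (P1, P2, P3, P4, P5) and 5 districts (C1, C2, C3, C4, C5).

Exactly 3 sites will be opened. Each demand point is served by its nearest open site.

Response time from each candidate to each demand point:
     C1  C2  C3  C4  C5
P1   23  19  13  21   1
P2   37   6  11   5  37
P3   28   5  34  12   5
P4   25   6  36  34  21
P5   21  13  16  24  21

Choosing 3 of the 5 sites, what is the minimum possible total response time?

44

Open {P1, P2, P5}.
  C1→P5 21, C2→P2 6, C3→P2 11, C4→P2 5, C5→P1 1  ⇒ total 44.
Compare {P1, P2, P3}: total 45.
Compare {P1, P2, P4}: total 46.
No size-3 selection does better; minimum is 44.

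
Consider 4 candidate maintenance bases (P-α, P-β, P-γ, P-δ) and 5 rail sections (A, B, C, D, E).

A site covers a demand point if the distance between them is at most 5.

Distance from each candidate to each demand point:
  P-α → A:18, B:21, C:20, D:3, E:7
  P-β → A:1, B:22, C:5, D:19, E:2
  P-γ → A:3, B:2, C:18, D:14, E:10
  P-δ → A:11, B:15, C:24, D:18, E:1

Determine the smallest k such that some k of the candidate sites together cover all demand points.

Coverage sets (demand points within 5 of each site):
  P-α: {D}
  P-β: {A, C, E}
  P-γ: {A, B}
  P-δ: {E}
No 2 sites suffice: every size-2 union leaves at least one demand point uncovered.
But {P-α, P-β, P-γ} covers everything, so the minimum is 3.

3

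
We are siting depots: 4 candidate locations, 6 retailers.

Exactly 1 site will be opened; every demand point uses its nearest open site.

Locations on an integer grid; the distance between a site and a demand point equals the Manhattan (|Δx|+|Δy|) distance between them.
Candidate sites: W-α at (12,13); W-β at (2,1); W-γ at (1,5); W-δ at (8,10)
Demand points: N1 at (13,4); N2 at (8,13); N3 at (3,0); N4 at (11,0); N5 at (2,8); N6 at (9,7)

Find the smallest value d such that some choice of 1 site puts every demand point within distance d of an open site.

Open {W-γ}.
  Farthest demand point is N2 at distance 15 (to W-γ); all others are ≤ 15.
With {W-δ} the worst case is 15.
With {W-β} the worst case is 18.
No size-1 selection achieves below 15.

15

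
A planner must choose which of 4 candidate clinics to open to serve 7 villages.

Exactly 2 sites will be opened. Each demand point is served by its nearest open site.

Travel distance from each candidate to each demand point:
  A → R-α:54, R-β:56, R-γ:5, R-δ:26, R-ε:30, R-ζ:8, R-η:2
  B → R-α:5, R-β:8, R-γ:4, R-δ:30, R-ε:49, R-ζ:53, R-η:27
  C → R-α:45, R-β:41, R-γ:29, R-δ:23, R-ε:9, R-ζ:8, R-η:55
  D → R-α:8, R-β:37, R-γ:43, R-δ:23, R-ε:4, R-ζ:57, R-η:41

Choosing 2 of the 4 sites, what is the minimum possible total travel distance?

Open {A, B}.
  R-α→B 5, R-β→B 8, R-γ→B 4, R-δ→A 26, R-ε→A 30, R-ζ→A 8, R-η→A 2  ⇒ total 83.
Compare {B, C}: total 84.
Compare {A, D}: total 87.
No size-2 selection does better; minimum is 83.

83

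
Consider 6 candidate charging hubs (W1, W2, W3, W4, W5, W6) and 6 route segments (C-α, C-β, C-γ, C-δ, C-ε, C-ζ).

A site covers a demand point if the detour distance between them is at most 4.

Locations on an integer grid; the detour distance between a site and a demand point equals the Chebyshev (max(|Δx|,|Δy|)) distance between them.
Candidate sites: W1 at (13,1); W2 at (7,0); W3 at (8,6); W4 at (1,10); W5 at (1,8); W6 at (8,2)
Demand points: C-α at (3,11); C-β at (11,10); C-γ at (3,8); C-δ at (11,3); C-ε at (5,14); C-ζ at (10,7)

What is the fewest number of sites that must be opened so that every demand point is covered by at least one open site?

2

Coverage sets (demand points within 4 of each site):
  W1: {C-δ}
  W2: {C-δ}
  W3: {C-β, C-δ, C-ζ}
  W4: {C-α, C-γ, C-ε}
  W5: {C-α, C-γ}
  W6: {C-δ}
No single site covers all 6 demand points.
But {W3, W4} covers everything, so the minimum is 2.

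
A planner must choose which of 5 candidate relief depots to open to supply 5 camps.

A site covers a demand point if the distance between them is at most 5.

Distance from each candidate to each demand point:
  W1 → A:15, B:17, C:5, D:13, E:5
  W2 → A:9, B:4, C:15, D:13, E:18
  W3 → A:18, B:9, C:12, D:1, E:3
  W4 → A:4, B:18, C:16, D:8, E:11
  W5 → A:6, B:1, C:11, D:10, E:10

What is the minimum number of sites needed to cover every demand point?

Coverage sets (demand points within 5 of each site):
  W1: {C, E}
  W2: {B}
  W3: {D, E}
  W4: {A}
  W5: {B}
No 3 sites suffice: every size-3 union leaves at least one demand point uncovered.
But {W1, W2, W3, W4} covers everything, so the minimum is 4.

4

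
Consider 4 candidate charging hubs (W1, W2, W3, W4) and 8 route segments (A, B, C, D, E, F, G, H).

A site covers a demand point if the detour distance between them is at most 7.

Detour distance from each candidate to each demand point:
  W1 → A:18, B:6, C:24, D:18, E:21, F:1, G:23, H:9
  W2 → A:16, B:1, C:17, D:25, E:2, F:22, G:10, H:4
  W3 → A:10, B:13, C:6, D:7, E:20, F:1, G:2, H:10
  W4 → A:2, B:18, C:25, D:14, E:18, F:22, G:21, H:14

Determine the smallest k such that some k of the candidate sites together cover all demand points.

Coverage sets (demand points within 7 of each site):
  W1: {B, F}
  W2: {B, E, H}
  W3: {C, D, F, G}
  W4: {A}
No 2 sites suffice: every size-2 union leaves at least one demand point uncovered.
But {W2, W3, W4} covers everything, so the minimum is 3.

3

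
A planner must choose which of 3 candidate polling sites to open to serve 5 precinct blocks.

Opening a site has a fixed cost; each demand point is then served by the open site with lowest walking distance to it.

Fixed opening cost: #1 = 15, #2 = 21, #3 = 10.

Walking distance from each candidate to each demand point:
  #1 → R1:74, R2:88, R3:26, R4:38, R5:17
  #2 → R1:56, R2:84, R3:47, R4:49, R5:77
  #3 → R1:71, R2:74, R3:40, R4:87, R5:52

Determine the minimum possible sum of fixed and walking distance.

251

Open {#1, #3}: assign each demand point to its cheapest open site.
  R1→#3 71, R2→#3 74, R3→#1 26, R4→#1 38, R5→#1 17
  walking distance 226, fixed 25 → total 251.
Compare {#1, #2}: walking distance 221 + fixed 36 = 257.
Compare {#1, #2, #3}: walking distance 211 + fixed 46 = 257.
Compare {#1}: walking distance 243 + fixed 15 = 258.
All other subsets cost ≥ 257. Minimum total cost: 251.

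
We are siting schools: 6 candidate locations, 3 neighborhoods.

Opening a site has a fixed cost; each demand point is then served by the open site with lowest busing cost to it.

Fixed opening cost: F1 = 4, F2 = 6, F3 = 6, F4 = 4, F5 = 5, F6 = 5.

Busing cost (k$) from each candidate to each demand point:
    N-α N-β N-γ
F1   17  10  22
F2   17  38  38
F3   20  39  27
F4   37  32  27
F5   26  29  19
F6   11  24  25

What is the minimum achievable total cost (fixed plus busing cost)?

52

Open {F1, F6}: assign each demand point to its cheapest open site.
  N-α→F6 11, N-β→F1 10, N-γ→F1 22
  busing cost 43, fixed 9 → total 52.
Compare {F1}: busing cost 49 + fixed 4 = 53.
Compare {F1, F5, F6}: busing cost 40 + fixed 14 = 54.
Compare {F1, F5}: busing cost 46 + fixed 9 = 55.
All other subsets cost ≥ 53. Minimum total cost: 52.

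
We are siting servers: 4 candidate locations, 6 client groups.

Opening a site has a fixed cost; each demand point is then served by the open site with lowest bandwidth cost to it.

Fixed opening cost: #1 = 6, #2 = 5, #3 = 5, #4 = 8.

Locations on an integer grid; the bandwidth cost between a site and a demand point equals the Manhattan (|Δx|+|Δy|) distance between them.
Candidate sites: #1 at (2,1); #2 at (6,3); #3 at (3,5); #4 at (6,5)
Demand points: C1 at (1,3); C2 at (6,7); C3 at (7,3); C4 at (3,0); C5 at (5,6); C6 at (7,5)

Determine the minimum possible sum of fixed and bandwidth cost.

27

Open {#1, #4}: assign each demand point to its cheapest open site.
  C1→#1 3, C2→#4 2, C3→#4 3, C4→#1 2, C5→#4 2, C6→#4 1
  bandwidth cost 13, fixed 14 → total 27.
Compare {#2}: bandwidth cost 23 + fixed 5 = 28.
Compare {#1, #2}: bandwidth cost 17 + fixed 11 = 28.
Compare {#2, #3}: bandwidth cost 20 + fixed 10 = 30.
All other subsets cost ≥ 28. Minimum total cost: 27.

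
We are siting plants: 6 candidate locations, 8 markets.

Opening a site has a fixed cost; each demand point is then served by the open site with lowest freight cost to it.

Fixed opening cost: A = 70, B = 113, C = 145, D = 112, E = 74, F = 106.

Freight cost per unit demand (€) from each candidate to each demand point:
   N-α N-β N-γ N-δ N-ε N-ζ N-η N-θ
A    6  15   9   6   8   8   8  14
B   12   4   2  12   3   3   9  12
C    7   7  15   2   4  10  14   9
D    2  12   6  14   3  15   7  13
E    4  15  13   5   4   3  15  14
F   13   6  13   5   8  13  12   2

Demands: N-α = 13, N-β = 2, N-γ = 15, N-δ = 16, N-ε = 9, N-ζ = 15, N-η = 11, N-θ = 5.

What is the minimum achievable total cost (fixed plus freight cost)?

588

Open {B, E}: assign each demand point to its cheapest open site.
  N-α→E 13×4=52, N-β→B 2×4=8, N-γ→B 15×2=30, N-δ→E 16×5=80, N-ε→B 9×3=27, N-ζ→B 15×3=45, N-η→B 11×9=99, N-θ→B 5×12=60
  freight cost 401, fixed 187 → total 588.
Compare {A, B}: freight cost 432 + fixed 183 = 615.
Compare {D, E}: freight cost 434 + fixed 186 = 620.
Compare {B, D, F}: freight cost 303 + fixed 331 = 634.
All other subsets cost ≥ 615. Minimum total cost: 588.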